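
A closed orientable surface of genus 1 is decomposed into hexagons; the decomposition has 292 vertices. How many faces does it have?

χ = 2 − 2·1 = 0, and every face is a hexagon so 6F = 2E.
V − E + F = 0 with E = 6F/2 gives 292 − (6/2 − 1)·F = 0, so F = 146 and E = 438.

146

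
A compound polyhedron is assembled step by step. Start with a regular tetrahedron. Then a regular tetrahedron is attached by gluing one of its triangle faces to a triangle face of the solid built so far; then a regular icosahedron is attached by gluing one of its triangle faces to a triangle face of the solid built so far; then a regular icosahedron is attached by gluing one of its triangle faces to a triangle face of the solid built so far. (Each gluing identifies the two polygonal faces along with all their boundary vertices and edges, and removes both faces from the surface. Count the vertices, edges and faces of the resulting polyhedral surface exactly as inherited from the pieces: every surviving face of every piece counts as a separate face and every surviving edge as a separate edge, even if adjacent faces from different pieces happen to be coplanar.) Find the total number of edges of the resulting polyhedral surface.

63

A regular tetrahedron: V=4, E=6, F=4.
Attach a regular tetrahedron (V=4, E=6, F=4) along a 3-gon: merge 3 vertices and 3 edges, delete both glued faces → V=5, E=9, F=6.
Attach a regular icosahedron (V=12, E=30, F=20) along a 3-gon: merge 3 vertices and 3 edges, delete both glued faces → V=14, E=36, F=24.
Attach a regular icosahedron (V=12, E=30, F=20) along a 3-gon: merge 3 vertices and 3 edges, delete both glued faces → V=23, E=63, F=42.
Check: V − E + F = 23 − 63 + 42 = 2.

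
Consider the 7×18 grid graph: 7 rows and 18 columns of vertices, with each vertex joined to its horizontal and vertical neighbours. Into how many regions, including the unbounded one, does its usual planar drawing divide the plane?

The grid has V = 7·18 = 126 vertices and E = 7·17 + 18·6 = 227 edges.
F = 2 − V + E = 2 − 126 + 227 = 103.

103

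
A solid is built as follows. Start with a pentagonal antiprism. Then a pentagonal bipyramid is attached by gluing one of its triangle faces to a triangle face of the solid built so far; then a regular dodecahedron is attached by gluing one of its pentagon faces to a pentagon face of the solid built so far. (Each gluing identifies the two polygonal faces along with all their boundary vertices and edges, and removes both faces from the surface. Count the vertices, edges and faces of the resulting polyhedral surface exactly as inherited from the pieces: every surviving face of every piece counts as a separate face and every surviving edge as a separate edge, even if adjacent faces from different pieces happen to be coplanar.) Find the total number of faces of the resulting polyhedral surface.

30

A pentagonal antiprism: V=10, E=20, F=12.
Attach a pentagonal bipyramid (V=7, E=15, F=10) along a 3-gon: merge 3 vertices and 3 edges, delete both glued faces → V=14, E=32, F=20.
Attach a regular dodecahedron (V=20, E=30, F=12) along a 5-gon: merge 5 vertices and 5 edges, delete both glued faces → V=29, E=57, F=30.
Check: V − E + F = 29 − 57 + 30 = 2.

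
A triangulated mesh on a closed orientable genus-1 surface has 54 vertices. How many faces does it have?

χ = 2 − 2·1 = 0, and every face is a triangle so 3F = 2E.
V − E + F = 0 with E = 3F/2 gives 54 − (3/2 − 1)·F = 0, so F = 108 and E = 162.

108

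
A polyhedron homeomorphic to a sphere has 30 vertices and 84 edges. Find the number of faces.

Here V − E + F = 2.
F = 2 − V + E = 2 − 30 + 84 = 56.

56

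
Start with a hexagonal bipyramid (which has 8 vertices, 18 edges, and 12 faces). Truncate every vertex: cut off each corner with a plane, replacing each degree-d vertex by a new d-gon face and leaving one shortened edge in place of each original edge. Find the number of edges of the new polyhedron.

54

Truncation replaces each original edge-end by a new vertex, so V′ = 2E = 36.
Each original edge survives, and each old vertex of degree d contributes d new edges; summing degrees gives Σd = 2E, so E′ = E + 2E = 3E = 54.
Each original face survives and each original vertex becomes one new face: F′ = F + V = 20.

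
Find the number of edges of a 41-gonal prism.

123

A prism on an n-gon has two n-gon bases and n rectangular sides: V = 2·41 = 82, E = 3·41 = 123, F = 41 + 2 = 43.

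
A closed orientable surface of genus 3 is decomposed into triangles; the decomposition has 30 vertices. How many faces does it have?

χ = 2 − 2·3 = -4, and every face is a triangle so 3F = 2E.
V − E + F = -4 with E = 3F/2 gives 30 − (3/2 − 1)·F = -4, so F = 68 and E = 102.

68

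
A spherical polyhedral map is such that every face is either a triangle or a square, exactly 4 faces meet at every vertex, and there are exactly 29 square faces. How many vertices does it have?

35

Let x be the number of triangles; then F = 29 + x.
Edge–face incidences: 2E = 4·29 + 3·x = 116 + 3x.
Every vertex has degree 4, so 4V = 2E.
Euler: V − E + F = 2 ⇒ (2E)/4 − E + (29 + x) = 2.
Multiply by 8: 2·(2E) − 4·(2E) + 8·(29 + x) = 16, i.e. 232 + 8x − 2·(116 + 3x) = 16.
Collecting terms: 2x = 16, so x = 8.
Then 2E = 116 + 3·8 = 140, so E = 70, V = 2E/4 = 35, F = 29 + 8 = 37.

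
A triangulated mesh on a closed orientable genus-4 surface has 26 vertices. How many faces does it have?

χ = 2 − 2·4 = -6, and every face is a triangle so 3F = 2E.
V − E + F = -6 with E = 3F/2 gives 26 − (3/2 − 1)·F = -6, so F = 64 and E = 96.

64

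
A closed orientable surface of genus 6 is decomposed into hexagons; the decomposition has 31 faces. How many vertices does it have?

52

χ = 2 − 2·6 = -10, and every face is a hexagon so 6F = 2E.
E = 6·31/2 = 93. Then V = -10 + E − F = -10 + 93 − 31 = 52.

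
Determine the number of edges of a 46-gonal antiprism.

184

An antiprism on an n-gon has two n-gon caps and 2n triangles: V = 2·46 = 92, E = 4·46 = 184, F = 2·46 + 2 = 94.
Check: V − E + F = 92 − 184 + 94 = 2.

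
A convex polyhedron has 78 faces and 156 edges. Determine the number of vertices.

Here V − E + F = 2.
V = 2 + E − F = 2 + 156 − 78 = 80.

80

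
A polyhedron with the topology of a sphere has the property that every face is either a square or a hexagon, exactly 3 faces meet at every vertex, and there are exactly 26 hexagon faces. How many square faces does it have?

Let x be the number of squares; then F = 26 + x.
Edge–face incidences: 2E = 6·26 + 4·x = 156 + 4x.
Every vertex has degree 3, so 3V = 2E.
Euler: V − E + F = 2 ⇒ (2E)/3 − E + (26 + x) = 2.
Multiply by 6: 2·(2E) − 3·(2E) + 6·(26 + x) = 12, i.e. 156 + 6x − (156 + 4x) = 12.
Collecting terms: 2x = 12, so x = 6.
Then 2E = 156 + 4·6 = 180, so E = 90, V = 2E/3 = 60, F = 26 + 6 = 32.

6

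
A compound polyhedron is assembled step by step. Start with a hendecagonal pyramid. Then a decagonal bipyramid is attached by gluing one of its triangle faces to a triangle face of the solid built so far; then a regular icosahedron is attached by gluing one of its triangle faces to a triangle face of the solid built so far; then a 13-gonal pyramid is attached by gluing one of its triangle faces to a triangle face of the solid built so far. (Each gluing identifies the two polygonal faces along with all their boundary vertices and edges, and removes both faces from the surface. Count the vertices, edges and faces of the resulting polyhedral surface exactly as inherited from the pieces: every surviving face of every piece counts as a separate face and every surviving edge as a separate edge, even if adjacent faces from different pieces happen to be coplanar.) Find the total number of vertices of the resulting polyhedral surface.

A hendecagonal pyramid: V=12, E=22, F=12.
Attach a decagonal bipyramid (V=12, E=30, F=20) along a 3-gon: merge 3 vertices and 3 edges, delete both glued faces → V=21, E=49, F=30.
Attach a regular icosahedron (V=12, E=30, F=20) along a 3-gon: merge 3 vertices and 3 edges, delete both glued faces → V=30, E=76, F=48.
Attach a 13-gonal pyramid (V=14, E=26, F=14) along a 3-gon: merge 3 vertices and 3 edges, delete both glued faces → V=41, E=99, F=60.
Check: V − E + F = 41 − 99 + 60 = 2.

41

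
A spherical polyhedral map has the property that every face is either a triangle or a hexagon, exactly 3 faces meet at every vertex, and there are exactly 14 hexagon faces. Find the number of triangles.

Let x be the number of triangles; then F = 14 + x.
Edge–face incidences: 2E = 6·14 + 3·x = 84 + 3x.
Every vertex has degree 3, so 3V = 2E.
Euler: V − E + F = 2 ⇒ (2E)/3 − E + (14 + x) = 2.
Multiply by 6: 2·(2E) − 3·(2E) + 6·(14 + x) = 12, i.e. 84 + 6x − (84 + 3x) = 12.
Collecting terms: 3x = 12, so x = 4.
Then 2E = 84 + 3·4 = 96, so E = 48, V = 2E/3 = 32, F = 14 + 4 = 18.

4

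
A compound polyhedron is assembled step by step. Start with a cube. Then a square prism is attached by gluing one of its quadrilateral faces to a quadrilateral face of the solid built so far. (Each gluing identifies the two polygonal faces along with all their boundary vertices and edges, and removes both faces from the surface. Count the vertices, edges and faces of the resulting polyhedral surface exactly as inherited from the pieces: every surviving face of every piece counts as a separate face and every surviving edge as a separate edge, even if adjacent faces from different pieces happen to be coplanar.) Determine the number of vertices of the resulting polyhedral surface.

12

A cube: V=8, E=12, F=6.
Attach a square prism (V=8, E=12, F=6) along a 4-gon: merge 4 vertices and 4 edges, delete both glued faces → V=12, E=20, F=10.
Check: V − E + F = 12 − 20 + 10 = 2.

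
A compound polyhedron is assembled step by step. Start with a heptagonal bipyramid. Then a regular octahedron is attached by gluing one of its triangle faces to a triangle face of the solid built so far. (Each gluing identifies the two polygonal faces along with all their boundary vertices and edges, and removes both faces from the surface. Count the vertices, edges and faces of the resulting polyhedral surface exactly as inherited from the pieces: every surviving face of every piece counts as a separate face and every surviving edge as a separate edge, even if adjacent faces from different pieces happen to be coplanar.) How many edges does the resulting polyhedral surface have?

30

A heptagonal bipyramid: V=9, E=21, F=14.
Attach a regular octahedron (V=6, E=12, F=8) along a 3-gon: merge 3 vertices and 3 edges, delete both glued faces → V=12, E=30, F=20.
Check: V − E + F = 12 − 30 + 20 = 2.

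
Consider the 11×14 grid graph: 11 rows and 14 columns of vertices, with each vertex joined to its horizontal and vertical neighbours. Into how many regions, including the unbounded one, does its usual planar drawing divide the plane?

131

The grid has V = 11·14 = 154 vertices and E = 11·13 + 14·10 = 283 edges.
F = 2 − V + E = 2 − 154 + 283 = 131.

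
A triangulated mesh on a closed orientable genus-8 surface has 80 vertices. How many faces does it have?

χ = 2 − 2·8 = -14, and every face is a triangle so 3F = 2E.
V − E + F = -14 with E = 3F/2 gives 80 − (3/2 − 1)·F = -14, so F = 188 and E = 282.

188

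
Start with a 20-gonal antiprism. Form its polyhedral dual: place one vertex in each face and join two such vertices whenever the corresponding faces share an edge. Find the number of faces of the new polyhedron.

The base solid has V = 40, E = 80, F = 42.
The dual swaps V and F and preserves E: V′ = F = 42, E′ = E = 80, F′ = V = 40.

40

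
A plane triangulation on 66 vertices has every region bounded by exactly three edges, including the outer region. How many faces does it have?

128

In a plane triangulation 3F = 2E and V − E + F = 2, so F = 2V − 4 = 2·66 − 4 = 128.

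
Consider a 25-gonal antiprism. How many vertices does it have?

50

An antiprism on an n-gon has two n-gon caps and 2n triangles: V = 2·25 = 50, E = 4·25 = 100, F = 2·25 + 2 = 52.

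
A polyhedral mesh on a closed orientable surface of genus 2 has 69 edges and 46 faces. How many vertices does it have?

For a closed orientable surface of genus 2, χ = 2 − 2·2 = -2.
V = -2 + E − F = -2 + 69 − 46 = 21.

21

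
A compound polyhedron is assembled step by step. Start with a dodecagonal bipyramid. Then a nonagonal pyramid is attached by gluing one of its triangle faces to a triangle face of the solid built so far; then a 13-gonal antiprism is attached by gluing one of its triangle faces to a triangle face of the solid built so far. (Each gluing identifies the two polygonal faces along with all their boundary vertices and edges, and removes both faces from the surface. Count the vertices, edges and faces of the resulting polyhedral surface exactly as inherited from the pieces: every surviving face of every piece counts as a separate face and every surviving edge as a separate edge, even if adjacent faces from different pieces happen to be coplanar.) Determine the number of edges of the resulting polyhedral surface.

A dodecagonal bipyramid: V=14, E=36, F=24.
Attach a nonagonal pyramid (V=10, E=18, F=10) along a 3-gon: merge 3 vertices and 3 edges, delete both glued faces → V=21, E=51, F=32.
Attach a 13-gonal antiprism (V=26, E=52, F=28) along a 3-gon: merge 3 vertices and 3 edges, delete both glued faces → V=44, E=100, F=58.
Check: V − E + F = 44 − 100 + 58 = 2.

100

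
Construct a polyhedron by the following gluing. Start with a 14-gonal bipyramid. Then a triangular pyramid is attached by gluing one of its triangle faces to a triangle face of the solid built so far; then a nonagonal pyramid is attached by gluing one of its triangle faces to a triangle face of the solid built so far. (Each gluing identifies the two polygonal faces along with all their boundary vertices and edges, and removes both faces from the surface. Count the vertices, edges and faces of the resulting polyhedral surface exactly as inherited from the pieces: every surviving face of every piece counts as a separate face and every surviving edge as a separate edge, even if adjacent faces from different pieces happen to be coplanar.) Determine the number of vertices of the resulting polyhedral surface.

A 14-gonal bipyramid: V=16, E=42, F=28.
Attach a triangular pyramid (V=4, E=6, F=4) along a 3-gon: merge 3 vertices and 3 edges, delete both glued faces → V=17, E=45, F=30.
Attach a nonagonal pyramid (V=10, E=18, F=10) along a 3-gon: merge 3 vertices and 3 edges, delete both glued faces → V=24, E=60, F=38.
Check: V − E + F = 24 − 60 + 38 = 2.

24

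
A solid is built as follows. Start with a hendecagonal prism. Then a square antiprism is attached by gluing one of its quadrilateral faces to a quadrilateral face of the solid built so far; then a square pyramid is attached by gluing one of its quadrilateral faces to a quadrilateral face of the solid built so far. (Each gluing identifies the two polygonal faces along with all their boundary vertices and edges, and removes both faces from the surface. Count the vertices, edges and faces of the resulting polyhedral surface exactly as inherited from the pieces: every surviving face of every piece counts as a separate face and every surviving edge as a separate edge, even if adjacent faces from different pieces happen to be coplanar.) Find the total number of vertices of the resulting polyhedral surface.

A hendecagonal prism: V=22, E=33, F=13.
Attach a square antiprism (V=8, E=16, F=10) along a 4-gon: merge 4 vertices and 4 edges, delete both glued faces → V=26, E=45, F=21.
Attach a square pyramid (V=5, E=8, F=5) along a 4-gon: merge 4 vertices and 4 edges, delete both glued faces → V=27, E=49, F=24.
Check: V − E + F = 27 − 49 + 24 = 2.

27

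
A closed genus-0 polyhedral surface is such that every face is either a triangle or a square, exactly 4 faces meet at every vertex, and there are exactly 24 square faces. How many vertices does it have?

Let x be the number of triangles; then F = 24 + x.
Edge–face incidences: 2E = 4·24 + 3·x = 96 + 3x.
Every vertex has degree 4, so 4V = 2E.
Euler: V − E + F = 2 ⇒ (2E)/4 − E + (24 + x) = 2.
Multiply by 8: 2·(2E) − 4·(2E) + 8·(24 + x) = 16, i.e. 192 + 8x − 2·(96 + 3x) = 16.
Collecting terms: 2x = 16, so x = 8.
Then 2E = 96 + 3·8 = 120, so E = 60, V = 2E/4 = 30, F = 24 + 8 = 32.

30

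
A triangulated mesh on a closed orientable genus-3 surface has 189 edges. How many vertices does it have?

59

χ = 2 − 2·3 = -4, and every face is a triangle so 3F = 2E.
F = 2E/3 = 126. Then V = -4 + E − F = -4 + 189 − 126 = 59.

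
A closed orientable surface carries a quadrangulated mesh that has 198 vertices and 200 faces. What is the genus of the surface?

2

Every face is a square, so 2E = 4·200 = 800, giving E = 400.
χ = V − E + F = 198 − 400 + 200 = -2.
For a closed orientable surface χ = 2 − 2g, so g = (2 − (-2))/2 = 2.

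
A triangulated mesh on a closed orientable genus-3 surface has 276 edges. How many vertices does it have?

88

χ = 2 − 2·3 = -4, and every face is a triangle so 3F = 2E.
F = 2E/3 = 184. Then V = -4 + E − F = -4 + 276 − 184 = 88.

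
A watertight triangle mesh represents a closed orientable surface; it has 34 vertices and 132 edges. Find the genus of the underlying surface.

Every face is a triangle and each edge borders two faces, so 3F = 2·132, giving F = 88.
χ = V − E + F = 34 − 132 + 88 = -10.
For a closed orientable surface χ = 2 − 2g, so g = (2 − (-10))/2 = 6.

6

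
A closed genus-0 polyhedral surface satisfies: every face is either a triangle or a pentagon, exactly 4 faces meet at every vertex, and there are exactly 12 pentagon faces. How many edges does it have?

60

Let x be the number of triangles; then F = 12 + x.
Edge–face incidences: 2E = 5·12 + 3·x = 60 + 3x.
Every vertex has degree 4, so 4V = 2E.
Euler: V − E + F = 2 ⇒ (2E)/4 − E + (12 + x) = 2.
Multiply by 8: 2·(2E) − 4·(2E) + 8·(12 + x) = 16, i.e. 96 + 8x − 2·(60 + 3x) = 16.
Collecting terms: 2x − 24 = 16, so 2x = 40, so x = 20.
Then 2E = 60 + 3·20 = 120, so E = 60, V = 2E/4 = 30, F = 12 + 20 = 32.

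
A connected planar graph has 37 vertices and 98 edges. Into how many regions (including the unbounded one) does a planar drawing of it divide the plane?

63

Euler's formula for a connected plane graph: V − E + F = 2, so F = 2 − 37 + 98 = 63.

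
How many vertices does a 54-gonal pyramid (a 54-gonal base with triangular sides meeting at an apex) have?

A pyramid on an n-gon base has one n-gon and n triangles: V = 54 + 1 = 55, E = 2·54 = 108, F = 54 + 1 = 55.

55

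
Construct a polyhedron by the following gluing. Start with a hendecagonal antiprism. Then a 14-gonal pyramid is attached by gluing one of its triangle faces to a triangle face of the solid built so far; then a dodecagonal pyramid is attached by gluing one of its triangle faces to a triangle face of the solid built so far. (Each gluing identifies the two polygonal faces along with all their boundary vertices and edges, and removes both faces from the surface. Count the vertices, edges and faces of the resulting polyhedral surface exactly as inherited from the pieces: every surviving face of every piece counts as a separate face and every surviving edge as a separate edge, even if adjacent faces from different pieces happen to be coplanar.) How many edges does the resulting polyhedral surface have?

A hendecagonal antiprism: V=22, E=44, F=24.
Attach a 14-gonal pyramid (V=15, E=28, F=15) along a 3-gon: merge 3 vertices and 3 edges, delete both glued faces → V=34, E=69, F=37.
Attach a dodecagonal pyramid (V=13, E=24, F=13) along a 3-gon: merge 3 vertices and 3 edges, delete both glued faces → V=44, E=90, F=48.
Check: V − E + F = 44 − 90 + 48 = 2.

90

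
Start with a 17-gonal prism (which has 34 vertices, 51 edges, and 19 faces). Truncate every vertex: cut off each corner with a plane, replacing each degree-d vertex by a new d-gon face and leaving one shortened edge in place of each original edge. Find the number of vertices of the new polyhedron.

102

Truncation replaces each original edge-end by a new vertex, so V′ = 2E = 102.
Each original edge survives, and each old vertex of degree d contributes d new edges; summing degrees gives Σd = 2E, so E′ = E + 2E = 3E = 153.
Each original face survives and each original vertex becomes one new face: F′ = F + V = 53.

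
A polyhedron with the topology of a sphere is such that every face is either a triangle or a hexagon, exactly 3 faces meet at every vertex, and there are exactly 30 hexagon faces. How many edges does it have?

Let x be the number of triangles; then F = 30 + x.
Edge–face incidences: 2E = 6·30 + 3·x = 180 + 3x.
Every vertex has degree 3, so 3V = 2E.
Euler: V − E + F = 2 ⇒ (2E)/3 − E + (30 + x) = 2.
Multiply by 6: 2·(2E) − 3·(2E) + 6·(30 + x) = 12, i.e. 180 + 6x − (180 + 3x) = 12.
Collecting terms: 3x = 12, so x = 4.
Then 2E = 180 + 3·4 = 192, so E = 96, V = 2E/3 = 64, F = 30 + 4 = 34.

96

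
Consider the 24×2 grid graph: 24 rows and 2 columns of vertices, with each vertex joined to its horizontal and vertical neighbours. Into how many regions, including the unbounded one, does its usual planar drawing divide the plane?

24

The grid has V = 24·2 = 48 vertices and E = 24·1 + 2·23 = 70 edges.
F = 2 − V + E = 2 − 48 + 70 = 24.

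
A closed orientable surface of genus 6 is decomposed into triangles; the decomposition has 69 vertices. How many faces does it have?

χ = 2 − 2·6 = -10, and every face is a triangle so 3F = 2E.
V − E + F = -10 with E = 3F/2 gives 69 − (3/2 − 1)·F = -10, so F = 158 and E = 237.

158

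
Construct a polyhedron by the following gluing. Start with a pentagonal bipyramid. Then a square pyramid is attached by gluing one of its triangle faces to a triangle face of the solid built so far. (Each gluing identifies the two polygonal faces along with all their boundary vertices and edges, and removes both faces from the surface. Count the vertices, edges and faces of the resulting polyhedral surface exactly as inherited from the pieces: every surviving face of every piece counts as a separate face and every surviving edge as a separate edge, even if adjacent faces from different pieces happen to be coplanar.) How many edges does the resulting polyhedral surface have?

A pentagonal bipyramid: V=7, E=15, F=10.
Attach a square pyramid (V=5, E=8, F=5) along a 3-gon: merge 3 vertices and 3 edges, delete both glued faces → V=9, E=20, F=13.
Check: V − E + F = 9 − 20 + 13 = 2.

20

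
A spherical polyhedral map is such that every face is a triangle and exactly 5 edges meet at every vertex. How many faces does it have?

20

Each face has 3 edges and each edge borders two faces, so 2E = 3F.
Each vertex has degree 5, so 5V = 2E and hence V = 3F/5.
Euler: V − E + F = 2 ⇒ (3F/5) − (3F/2) + F = 2.
Multiply by 10: (6 − 15 + 10)F = 20, i.e. 1F = 20.
So F = 20, E = 3·20/2 = 30, V = 3·20/5 = 12.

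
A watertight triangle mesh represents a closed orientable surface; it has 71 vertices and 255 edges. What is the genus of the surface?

Every face is a triangle and each edge borders two faces, so 3F = 2·255, giving F = 170.
χ = V − E + F = 71 − 255 + 170 = -14.
For a closed orientable surface χ = 2 − 2g, so g = (2 − (-14))/2 = 8.

8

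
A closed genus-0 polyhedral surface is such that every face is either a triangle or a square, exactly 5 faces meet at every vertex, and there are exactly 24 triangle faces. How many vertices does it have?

Let x be the number of squares; then F = 24 + x.
Edge–face incidences: 2E = 3·24 + 4·x = 72 + 4x.
Every vertex has degree 5, so 5V = 2E.
Euler: V − E + F = 2 ⇒ (2E)/5 − E + (24 + x) = 2.
Multiply by 10: 2·(2E) − 5·(2E) + 10·(24 + x) = 20, i.e. 240 + 10x − 3·(72 + 4x) = 20.
Collecting terms: −2x + 24 = 20, so −2x = −4, so x = 2.
Then 2E = 72 + 4·2 = 80, so E = 40, V = 2E/5 = 16, F = 24 + 2 = 26.

16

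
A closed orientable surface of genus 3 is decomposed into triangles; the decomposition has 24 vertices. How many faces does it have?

χ = 2 − 2·3 = -4, and every face is a triangle so 3F = 2E.
V − E + F = -4 with E = 3F/2 gives 24 − (3/2 − 1)·F = -4, so F = 56 and E = 84.

56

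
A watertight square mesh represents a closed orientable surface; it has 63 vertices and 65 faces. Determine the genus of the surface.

2

Every face is a square, so 2E = 4·65 = 260, giving E = 130.
χ = V − E + F = 63 − 130 + 65 = -2.
For a closed orientable surface χ = 2 − 2g, so g = (2 − (-2))/2 = 2.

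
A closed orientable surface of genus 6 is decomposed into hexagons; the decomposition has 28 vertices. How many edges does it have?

χ = 2 − 2·6 = -10, and every face is a hexagon so 6F = 2E.
V − E + F = -10 with E = 6F/2 gives 28 − (6/2 − 1)·F = -10, so F = 19 and E = 57.

57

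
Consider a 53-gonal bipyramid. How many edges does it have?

159

A bipyramid over an n-gon has 2n triangular faces and n + 2 vertices: V = 53 + 2 = 55, E = 3·53 = 159, F = 2·53 = 106.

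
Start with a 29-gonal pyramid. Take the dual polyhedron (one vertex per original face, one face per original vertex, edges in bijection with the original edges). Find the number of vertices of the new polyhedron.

The base solid has V = 30, E = 58, F = 30.
The dual swaps V and F and preserves E: V′ = F = 30, E′ = E = 58, F′ = V = 30.

30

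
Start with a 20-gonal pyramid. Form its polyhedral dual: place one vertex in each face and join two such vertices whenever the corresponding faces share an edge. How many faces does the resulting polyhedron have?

The base solid has V = 21, E = 40, F = 21.
The dual swaps V and F and preserves E: V′ = F = 21, E′ = E = 40, F′ = V = 21.

21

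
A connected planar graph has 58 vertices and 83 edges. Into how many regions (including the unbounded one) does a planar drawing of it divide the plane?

27

Euler's formula for a connected plane graph: V − E + F = 2, so F = 2 − 58 + 83 = 27.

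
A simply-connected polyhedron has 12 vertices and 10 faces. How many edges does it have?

20

Here V − E + F = 2.
E = V + F − (2) = 12 + 10 − (2) = 20.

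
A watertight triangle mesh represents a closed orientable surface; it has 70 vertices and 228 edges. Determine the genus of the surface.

Every face is a triangle and each edge borders two faces, so 3F = 2·228, giving F = 152.
χ = V − E + F = 70 − 228 + 152 = -6.
For a closed orientable surface χ = 2 − 2g, so g = (2 − (-6))/2 = 4.

4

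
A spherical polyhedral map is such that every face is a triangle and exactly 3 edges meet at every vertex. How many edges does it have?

6

Each face has 3 edges and each edge borders two faces, so 2E = 3F.
Each vertex has degree 3, so 3V = 2E and hence V = 3F/3.
Euler: V − E + F = 2 ⇒ (3F/3) − (3F/2) + F = 2.
Multiply by 6: (6 − 9 + 6)F = 12, i.e. 3F = 12.
So F = 4, E = 3·4/2 = 6, V = 3·4/3 = 4.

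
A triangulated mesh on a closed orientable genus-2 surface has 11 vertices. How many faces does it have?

26

χ = 2 − 2·2 = -2, and every face is a triangle so 3F = 2E.
V − E + F = -2 with E = 3F/2 gives 11 − (3/2 − 1)·F = -2, so F = 26 and E = 39.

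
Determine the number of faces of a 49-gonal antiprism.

100

An antiprism on an n-gon has two n-gon caps and 2n triangles: V = 2·49 = 98, E = 4·49 = 196, F = 2·49 + 2 = 100.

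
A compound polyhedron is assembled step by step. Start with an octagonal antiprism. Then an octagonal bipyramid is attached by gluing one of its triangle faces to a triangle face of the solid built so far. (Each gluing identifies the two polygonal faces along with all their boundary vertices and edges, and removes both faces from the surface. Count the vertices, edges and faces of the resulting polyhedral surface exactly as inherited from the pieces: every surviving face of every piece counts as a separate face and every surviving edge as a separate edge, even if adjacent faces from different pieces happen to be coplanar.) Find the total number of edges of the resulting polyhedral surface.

53

An octagonal antiprism: V=16, E=32, F=18.
Attach an octagonal bipyramid (V=10, E=24, F=16) along a 3-gon: merge 3 vertices and 3 edges, delete both glued faces → V=23, E=53, F=32.
Check: V − E + F = 23 − 53 + 32 = 2.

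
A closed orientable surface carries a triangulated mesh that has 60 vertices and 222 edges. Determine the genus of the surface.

Every face is a triangle and each edge borders two faces, so 3F = 2·222, giving F = 148.
χ = V − E + F = 60 − 222 + 148 = -14.
For a closed orientable surface χ = 2 − 2g, so g = (2 − (-14))/2 = 8.

8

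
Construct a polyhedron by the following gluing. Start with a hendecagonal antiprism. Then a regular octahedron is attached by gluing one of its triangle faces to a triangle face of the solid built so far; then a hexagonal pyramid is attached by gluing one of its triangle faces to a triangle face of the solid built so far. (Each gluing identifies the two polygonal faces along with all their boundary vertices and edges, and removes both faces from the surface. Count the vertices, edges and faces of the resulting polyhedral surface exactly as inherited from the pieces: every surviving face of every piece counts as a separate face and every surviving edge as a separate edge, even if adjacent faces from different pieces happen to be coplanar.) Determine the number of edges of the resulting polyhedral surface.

A hendecagonal antiprism: V=22, E=44, F=24.
Attach a regular octahedron (V=6, E=12, F=8) along a 3-gon: merge 3 vertices and 3 edges, delete both glued faces → V=25, E=53, F=30.
Attach a hexagonal pyramid (V=7, E=12, F=7) along a 3-gon: merge 3 vertices and 3 edges, delete both glued faces → V=29, E=62, F=35.
Check: V − E + F = 29 − 62 + 35 = 2.

62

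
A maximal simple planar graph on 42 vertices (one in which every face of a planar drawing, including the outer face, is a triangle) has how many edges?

In a plane triangulation 3F = 2E and V − E + F = 2, so E = 3V − 6 = 3·42 − 6 = 120.

120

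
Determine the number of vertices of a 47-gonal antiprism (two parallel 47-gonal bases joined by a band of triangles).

An antiprism on an n-gon has two n-gon caps and 2n triangles: V = 2·47 = 94, E = 4·47 = 188, F = 2·47 + 2 = 96.

94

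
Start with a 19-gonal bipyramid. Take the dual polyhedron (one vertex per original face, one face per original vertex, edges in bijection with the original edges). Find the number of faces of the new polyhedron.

The base solid has V = 21, E = 57, F = 38.
The dual swaps V and F and preserves E: V′ = F = 38, E′ = E = 57, F′ = V = 21.

21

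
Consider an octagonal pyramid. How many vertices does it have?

9

A pyramid on an n-gon base has one n-gon and n triangles: V = 8 + 1 = 9, E = 2·8 = 16, F = 8 + 1 = 9.
Check: V − E + F = 9 − 16 + 9 = 2.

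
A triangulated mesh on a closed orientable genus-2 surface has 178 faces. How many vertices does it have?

χ = 2 − 2·2 = -2, and every face is a triangle so 3F = 2E.
E = 3·178/2 = 267. Then V = -2 + E − F = -2 + 267 − 178 = 87.

87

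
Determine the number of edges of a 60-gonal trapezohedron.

240

The n-trapezohedron (dual of the n-antiprism) has V = 2·60 + 2 = 122, E = 4·60 = 240, F = 2·60 = 120.
Check: V − E + F = 122 − 240 + 120 = 2.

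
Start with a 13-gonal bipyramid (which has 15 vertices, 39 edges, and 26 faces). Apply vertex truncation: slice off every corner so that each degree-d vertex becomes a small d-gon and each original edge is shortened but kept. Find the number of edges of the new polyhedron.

Truncation replaces each original edge-end by a new vertex, so V′ = 2E = 78.
Each original edge survives, and each old vertex of degree d contributes d new edges; summing degrees gives Σd = 2E, so E′ = E + 2E = 3E = 117.
Each original face survives and each original vertex becomes one new face: F′ = F + V = 41.

117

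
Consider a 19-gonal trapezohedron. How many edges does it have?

The n-trapezohedron (dual of the n-antiprism) has V = 2·19 + 2 = 40, E = 4·19 = 76, F = 2·19 = 38.

76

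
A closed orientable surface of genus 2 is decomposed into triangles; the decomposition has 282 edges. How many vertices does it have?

χ = 2 − 2·2 = -2, and every face is a triangle so 3F = 2E.
F = 2E/3 = 188. Then V = -2 + E − F = -2 + 282 − 188 = 92.

92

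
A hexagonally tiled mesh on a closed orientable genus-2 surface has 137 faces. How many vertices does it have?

272

χ = 2 − 2·2 = -2, and every face is a hexagon so 6F = 2E.
E = 6·137/2 = 411. Then V = -2 + E − F = -2 + 411 − 137 = 272.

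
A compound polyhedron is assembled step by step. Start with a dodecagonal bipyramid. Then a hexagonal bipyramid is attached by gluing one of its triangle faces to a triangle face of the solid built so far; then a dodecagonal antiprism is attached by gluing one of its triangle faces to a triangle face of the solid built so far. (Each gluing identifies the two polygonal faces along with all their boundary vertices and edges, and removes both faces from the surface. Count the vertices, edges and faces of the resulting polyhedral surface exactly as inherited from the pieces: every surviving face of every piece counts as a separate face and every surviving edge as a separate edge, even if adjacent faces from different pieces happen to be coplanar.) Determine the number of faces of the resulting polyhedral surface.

58

A dodecagonal bipyramid: V=14, E=36, F=24.
Attach a hexagonal bipyramid (V=8, E=18, F=12) along a 3-gon: merge 3 vertices and 3 edges, delete both glued faces → V=19, E=51, F=34.
Attach a dodecagonal antiprism (V=24, E=48, F=26) along a 3-gon: merge 3 vertices and 3 edges, delete both glued faces → V=40, E=96, F=58.
Check: V − E + F = 40 − 96 + 58 = 2.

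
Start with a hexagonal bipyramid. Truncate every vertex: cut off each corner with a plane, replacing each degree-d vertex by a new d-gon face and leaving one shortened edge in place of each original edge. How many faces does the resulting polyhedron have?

20

The base solid has V = 8, E = 18, F = 12.
Truncation replaces each original edge-end by a new vertex, so V′ = 2E = 36.
Each original edge survives, and each old vertex of degree d contributes d new edges; summing degrees gives Σd = 2E, so E′ = E + 2E = 3E = 54.
Each original face survives and each original vertex becomes one new face: F′ = F + V = 20.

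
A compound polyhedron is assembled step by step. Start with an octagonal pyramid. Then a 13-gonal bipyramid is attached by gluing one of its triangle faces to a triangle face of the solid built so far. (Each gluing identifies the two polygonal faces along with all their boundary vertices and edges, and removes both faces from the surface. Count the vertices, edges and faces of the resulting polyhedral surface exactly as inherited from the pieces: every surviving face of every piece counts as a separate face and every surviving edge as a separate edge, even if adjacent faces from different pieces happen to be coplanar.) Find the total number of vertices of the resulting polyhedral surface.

An octagonal pyramid: V=9, E=16, F=9.
Attach a 13-gonal bipyramid (V=15, E=39, F=26) along a 3-gon: merge 3 vertices and 3 edges, delete both glued faces → V=21, E=52, F=33.
Check: V − E + F = 21 − 52 + 33 = 2.

21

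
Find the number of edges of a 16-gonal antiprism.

64

An antiprism on an n-gon has two n-gon caps and 2n triangles: V = 2·16 = 32, E = 4·16 = 64, F = 2·16 + 2 = 34.
Check: V − E + F = 32 − 64 + 34 = 2.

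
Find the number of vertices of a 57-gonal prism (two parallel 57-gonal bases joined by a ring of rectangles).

A prism on an n-gon has two n-gon bases and n rectangular sides: V = 2·57 = 114, E = 3·57 = 171, F = 57 + 2 = 59.
Check: V − E + F = 114 − 171 + 59 = 2.

114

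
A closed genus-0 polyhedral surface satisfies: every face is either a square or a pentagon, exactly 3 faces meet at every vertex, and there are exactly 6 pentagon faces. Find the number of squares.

3

Let x be the number of squares; then F = 6 + x.
Edge–face incidences: 2E = 5·6 + 4·x = 30 + 4x.
Every vertex has degree 3, so 3V = 2E.
Euler: V − E + F = 2 ⇒ (2E)/3 − E + (6 + x) = 2.
Multiply by 6: 2·(2E) − 3·(2E) + 6·(6 + x) = 12, i.e. 36 + 6x − (30 + 4x) = 12.
Collecting terms: 2x + 6 = 12, so 2x = 6, so x = 3.
Then 2E = 30 + 4·3 = 42, so E = 21, V = 2E/3 = 14, F = 6 + 3 = 9.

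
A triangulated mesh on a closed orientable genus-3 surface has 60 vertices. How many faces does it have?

χ = 2 − 2·3 = -4, and every face is a triangle so 3F = 2E.
V − E + F = -4 with E = 3F/2 gives 60 − (3/2 − 1)·F = -4, so F = 128 and E = 192.

128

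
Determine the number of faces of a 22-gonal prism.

24

A prism on an n-gon has two n-gon bases and n rectangular sides: V = 2·22 = 44, E = 3·22 = 66, F = 22 + 2 = 24.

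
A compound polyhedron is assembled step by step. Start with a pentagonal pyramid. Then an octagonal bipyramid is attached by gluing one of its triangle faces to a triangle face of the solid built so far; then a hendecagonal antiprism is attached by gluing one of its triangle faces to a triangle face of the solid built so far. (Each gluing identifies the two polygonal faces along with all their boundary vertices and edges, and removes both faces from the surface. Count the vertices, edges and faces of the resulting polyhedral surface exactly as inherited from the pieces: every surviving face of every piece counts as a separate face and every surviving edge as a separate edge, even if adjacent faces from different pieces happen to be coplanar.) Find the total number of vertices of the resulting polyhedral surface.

A pentagonal pyramid: V=6, E=10, F=6.
Attach an octagonal bipyramid (V=10, E=24, F=16) along a 3-gon: merge 3 vertices and 3 edges, delete both glued faces → V=13, E=31, F=20.
Attach a hendecagonal antiprism (V=22, E=44, F=24) along a 3-gon: merge 3 vertices and 3 edges, delete both glued faces → V=32, E=72, F=42.
Check: V − E + F = 32 − 72 + 42 = 2.

32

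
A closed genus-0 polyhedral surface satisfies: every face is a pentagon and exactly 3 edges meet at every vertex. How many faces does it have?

Each face has 5 edges and each edge borders two faces, so 2E = 5F.
Each vertex has degree 3, so 3V = 2E and hence V = 5F/3.
Euler: V − E + F = 2 ⇒ (5F/3) − (5F/2) + F = 2.
Multiply by 6: (10 − 15 + 6)F = 12, i.e. 1F = 12.
So F = 12, E = 5·12/2 = 30, V = 5·12/3 = 20.

12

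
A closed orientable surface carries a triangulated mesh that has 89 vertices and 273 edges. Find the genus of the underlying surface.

2

Every face is a triangle and each edge borders two faces, so 3F = 2·273, giving F = 182.
χ = V − E + F = 89 − 273 + 182 = -2.
For a closed orientable surface χ = 2 − 2g, so g = (2 − (-2))/2 = 2.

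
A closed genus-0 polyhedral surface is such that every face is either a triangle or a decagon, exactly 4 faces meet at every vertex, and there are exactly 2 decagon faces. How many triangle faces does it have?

Let x be the number of triangles; then F = 2 + x.
Edge–face incidences: 2E = 10·2 + 3·x = 20 + 3x.
Every vertex has degree 4, so 4V = 2E.
Euler: V − E + F = 2 ⇒ (2E)/4 − E + (2 + x) = 2.
Multiply by 8: 2·(2E) − 4·(2E) + 8·(2 + x) = 16, i.e. 16 + 8x − 2·(20 + 3x) = 16.
Collecting terms: 2x − 24 = 16, so 2x = 40, so x = 20.
Then 2E = 20 + 3·20 = 80, so E = 40, V = 2E/4 = 20, F = 2 + 20 = 22.

20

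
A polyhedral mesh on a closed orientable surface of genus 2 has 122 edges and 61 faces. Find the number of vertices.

59

For a closed orientable surface of genus 2, χ = 2 − 2·2 = -2.
V = -2 + E − F = -2 + 122 − 61 = 59.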